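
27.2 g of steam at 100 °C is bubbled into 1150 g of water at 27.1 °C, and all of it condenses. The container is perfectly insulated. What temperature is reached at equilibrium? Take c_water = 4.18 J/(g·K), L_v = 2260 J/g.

Taking heat into each body as positive, Σ m c ΔT = 0:
condense steam: −27.2·2260 = −61472
  condensed water 100 °C→T: 113.7(T − 100)
  water warms: 1150·4.18·(T − 27.1) = 4807(T − 27.1)
4920.7 T = 61472 + 11370 + 130270 = 203111
T ≈ 41.28 °C (< 100 °C, so full condensation is consistent).

T_f ≈ 41.3 °C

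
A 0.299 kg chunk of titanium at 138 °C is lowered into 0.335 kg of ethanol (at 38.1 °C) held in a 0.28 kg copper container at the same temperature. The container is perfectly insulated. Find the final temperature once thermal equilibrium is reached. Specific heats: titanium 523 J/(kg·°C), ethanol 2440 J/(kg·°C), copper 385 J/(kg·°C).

T_f ≈ 52.5 °C

Conservation of energy gives ΣQ = 0:
0.299*523*(T − 138) + 0.335*2440*(T − 38.1) + 0.28*385*(T − 38.1) = 0
156.38(T − 138) + 817.4(T − 38.1) + 107.8(T − 38.1) = 0
(156.38 + 817.4 + 107.8) T = 156.38*138 + 817.4*38.1 + 107.8*38.1
T = 56830/1081.6 ≈ 52.54 °C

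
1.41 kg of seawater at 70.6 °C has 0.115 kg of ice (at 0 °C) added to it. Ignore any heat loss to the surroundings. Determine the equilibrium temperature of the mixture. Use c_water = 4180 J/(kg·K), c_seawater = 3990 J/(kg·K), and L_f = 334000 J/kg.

Conservation of energy gives ΣQ = 0:
latent heat to melt: 0.115·334000 = 38410; meltwater 0→T: 0.115·4180·T = 480.7 T; seawater cools: 1.41·3990·(T − 70.6) = 5625.9(T − 70.6)
6106.6 T = 397189 − 38410 = 358779
T ≈ 58.75 °C — above 0 °C, consistent with complete melting.

T_f ≈ 58.8 °C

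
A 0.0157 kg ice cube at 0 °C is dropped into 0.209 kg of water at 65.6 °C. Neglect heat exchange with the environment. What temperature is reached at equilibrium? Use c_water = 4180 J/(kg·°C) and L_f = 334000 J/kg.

T_f ≈ 55.4 °C

Sum of m c ΔT and latent-heat terms is zero:
latent heat to melt: 0.0157·334000 = 5243.8
  meltwater 0→T: 0.0157·4180·T = 65.63 T
  water: 873.62(T − 65.6)
939.25 T = 57309 − 5243.8 = 52066
T ≈ 55.43 °C — above 0 °C, consistent with complete melting.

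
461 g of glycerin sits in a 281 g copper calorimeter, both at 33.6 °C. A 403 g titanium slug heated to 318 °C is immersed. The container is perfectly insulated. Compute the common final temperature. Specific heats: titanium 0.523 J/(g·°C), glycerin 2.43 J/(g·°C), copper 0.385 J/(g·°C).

Let T be the final temperature. ΣQ_i = 0:
403·0.523·(T − 318) + 461·2.43·(T − 33.6) + 281·0.385·(T − 33.6) = 0
210.77(T − 318) + 1120.2(T − 33.6) + 108.19(T − 33.6) = 0
(210.77 + 1120.2 + 108.19) T = 210.77·318 + 1120.2·33.6 + 108.19·33.6
T = 108299 / 1439.2 = 75.3 °C

T_f ≈ 75.3 °C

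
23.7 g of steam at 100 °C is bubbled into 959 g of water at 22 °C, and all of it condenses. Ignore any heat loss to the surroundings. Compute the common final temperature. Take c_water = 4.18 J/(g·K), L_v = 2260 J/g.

Conservation of energy gives ΣQ = 0:
latent heat released on condensation: 23.7×2260 = 53562; condensed water 100 °C→T: 99.07(T − 100); water warms: 959×4.18×(T − 22) = 4008.6(T − 22)
4107.7 T = 53562 + 9906.6 + 88190 = 151658
T ≈ 36.92 °C, under the boiling point, so the assumption holds.

T_f ≈ 36.9 °C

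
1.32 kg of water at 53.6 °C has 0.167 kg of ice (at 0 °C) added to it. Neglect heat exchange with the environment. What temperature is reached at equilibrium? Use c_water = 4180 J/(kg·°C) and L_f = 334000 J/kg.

Heat gained plus heat lost sum to zero:
fusion: m_ice L_f = 0.167×334000 = 55778
  warm the meltwater: 698.06 T
  water cools: 1.32×4180×(T − 53.6) = 5517.6(T − 53.6)
6215.7 T = 295743 − 55778 = 239965
T ≈ 38.61 °C. Since T > 0 °C, the all-ice-melts assumption holds.

T_f ≈ 38.6 °C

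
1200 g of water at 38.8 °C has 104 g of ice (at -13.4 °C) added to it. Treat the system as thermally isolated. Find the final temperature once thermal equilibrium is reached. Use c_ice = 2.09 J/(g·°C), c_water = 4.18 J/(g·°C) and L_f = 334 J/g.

Energy conservation, ΣQ = 0:
ice -13.4→0 °C: 104×2.09×13.4 = 2912.6
  fusion: m_ice L_f = 104×334 = 34736
  warm the meltwater: 434.72 T
  water cools: 1200×4.18×(T − 38.8) = 5016(T − 38.8)
5450.7 T = 194621 − 37649 = 156972
T ≈ 28.80 °C. Since T > 0 °C, the all-ice-melts assumption holds.

T_f ≈ 28.8 °C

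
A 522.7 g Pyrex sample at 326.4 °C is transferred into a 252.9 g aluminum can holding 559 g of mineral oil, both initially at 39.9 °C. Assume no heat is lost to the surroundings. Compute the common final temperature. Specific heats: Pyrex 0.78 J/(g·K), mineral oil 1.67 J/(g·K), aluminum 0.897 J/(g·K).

T_f ≈ 114.4 °C

Heat gained plus heat lost sum to zero:
522.7·0.78·(T − 326.4) + 559·1.67·(T − 39.9) + 252.9·0.897·(T − 39.9) = 0
1568.1 T = 179374
T = 179374/1568.1 ≈ 114.39 °C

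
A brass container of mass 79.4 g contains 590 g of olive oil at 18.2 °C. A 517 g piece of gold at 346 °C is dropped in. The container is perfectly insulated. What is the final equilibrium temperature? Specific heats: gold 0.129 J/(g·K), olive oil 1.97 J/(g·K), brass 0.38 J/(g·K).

T_f = Σ m_i c_i T_i / Σ m_i c_i:
T_f = (66.69×346 + 1162.3×18.2 + 30.17×18.2) / (66.69 + 1162.3 + 30.17)
    = 44779 / 1259.2 ≈ 35.56 °C

T_f ≈ 35.6 °C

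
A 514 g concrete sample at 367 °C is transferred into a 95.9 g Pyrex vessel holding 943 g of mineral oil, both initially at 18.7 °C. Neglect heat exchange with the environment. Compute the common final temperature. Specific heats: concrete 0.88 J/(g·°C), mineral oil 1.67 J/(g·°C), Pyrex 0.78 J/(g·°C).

T_f = Σ m_i c_i T_i / Σ m_i c_i:
T_f = (452.32*367 + 1574.8*18.7 + 74.8*18.7) / (452.32 + 1574.8 + 74.8)
    = 196849 / 2101.9 ≈ 93.65 °C

T_f ≈ 93.7 °C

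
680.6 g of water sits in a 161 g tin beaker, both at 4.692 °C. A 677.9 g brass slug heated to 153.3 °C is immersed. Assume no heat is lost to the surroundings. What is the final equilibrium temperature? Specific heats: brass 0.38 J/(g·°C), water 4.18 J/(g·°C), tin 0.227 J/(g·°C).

T_f = Σ m_i c_i T_i / Σ m_i c_i:
T_f = (257.6×153.3 + 2844.9×4.692 + 36.55×4.692) / (257.6 + 2844.9 + 36.55)
    = 53010 / 3139.1 ≈ 16.89 °C

T_f ≈ 16.9 °C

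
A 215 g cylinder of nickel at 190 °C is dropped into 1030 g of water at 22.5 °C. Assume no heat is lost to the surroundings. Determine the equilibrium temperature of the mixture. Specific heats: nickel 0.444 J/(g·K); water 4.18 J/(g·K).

T_f ≈ 26.1 °C

Setting the total heat transfer to zero:
215*0.444*(T − 190) + 1030*4.18*(T − 22.5) = 0
95.46(T − 190) + 4305.4(T − 22.5) = 0
(95.46 + 4305.4) T = 95.46*190 + 4305.4*22.5
T = 115009 / 4400.9 = 26.1 °C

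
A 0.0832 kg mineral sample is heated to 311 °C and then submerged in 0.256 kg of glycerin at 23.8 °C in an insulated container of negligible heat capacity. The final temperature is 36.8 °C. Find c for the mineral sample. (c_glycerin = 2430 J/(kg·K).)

Heat gained plus heat lost sum to zero:
0.0832×c×(36.8 − 311) + 0.256×2430×(36.8 − 23.8) = 0
-22.81 c = -8087
c = -8087/-22.81 ≈ 354.5 J/(kg·K)

c ≈ 354 J/(kg·K)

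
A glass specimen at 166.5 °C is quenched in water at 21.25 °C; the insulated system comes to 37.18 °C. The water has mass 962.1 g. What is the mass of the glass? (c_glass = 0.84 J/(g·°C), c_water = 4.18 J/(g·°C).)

|Q_glass| = |Q_water|:
m×0.84×(166.5 − 37.18) = 962.1×4.18×(37.18 − 21.25)
108.63 m = 64064  ⇒  m ≈ 589.7 g

m ≈ 590 g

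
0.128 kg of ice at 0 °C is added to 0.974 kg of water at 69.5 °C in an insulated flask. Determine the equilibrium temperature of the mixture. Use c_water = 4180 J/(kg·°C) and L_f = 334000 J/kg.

Taking heat into each body as positive, Σ m c ΔT = 0:
melt ice: 0.128·334000 = 42752; warm the meltwater: 535.04 T; water: 4071.3(T − 69.5)
4606.4 T = 282957 − 42752 = 240205
T ≈ 52.15 °C (positive, so assuming full melt was valid).

T_f ≈ 52.1 °C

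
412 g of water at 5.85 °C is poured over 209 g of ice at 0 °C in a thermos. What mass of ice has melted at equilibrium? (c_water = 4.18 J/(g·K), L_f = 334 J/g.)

Cooling the water to 0 °C releases 412×4.18×5.85 = 10075 J.
To melt every bit of ice: 209×334 = 69806 J.
Since 10075 < 69806 J, not all the ice melts; equilibrium is at 0 °C.
Mass melted = 10075/334 ≈ 30.16 g.

m_melted ≈ 30.2 g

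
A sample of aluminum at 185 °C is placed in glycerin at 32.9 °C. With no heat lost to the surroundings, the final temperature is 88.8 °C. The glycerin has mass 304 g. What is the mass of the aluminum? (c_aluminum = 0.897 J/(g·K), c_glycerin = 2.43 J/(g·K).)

Heat lost by the aluminum = heat gained by the glycerin:
m·0.897·(185 − 88.8) = 304·2.43·(88.8 − 32.9)
86.29 m = 41294  ⇒  m ≈ 478.5 g

m ≈ 479 g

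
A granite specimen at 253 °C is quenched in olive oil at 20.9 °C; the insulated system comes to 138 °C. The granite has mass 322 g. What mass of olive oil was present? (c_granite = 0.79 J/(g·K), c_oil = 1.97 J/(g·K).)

|Q_granite| = |Q_oil|:
322·0.79·(253 − 138) = m·1.97·(138 − 20.9)
230.69 m = 29254  ⇒  m ≈ 126.8 g

m ≈ 127 g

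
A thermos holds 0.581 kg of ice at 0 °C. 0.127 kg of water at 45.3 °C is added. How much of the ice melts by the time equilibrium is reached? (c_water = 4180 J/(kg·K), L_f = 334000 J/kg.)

m_melted ≈ 0.072 kg

Water can give up m c ΔT = 0.127×4180×45.3 = 24048 J before reaching 0 °C.
To melt every bit of ice: 0.581×334000 = 194054 J.
24048 J < 194054 J, so only part of the ice melts and the system sits at 0 °C.
Mass melted = 24048/334000 ≈ 0.072 kg.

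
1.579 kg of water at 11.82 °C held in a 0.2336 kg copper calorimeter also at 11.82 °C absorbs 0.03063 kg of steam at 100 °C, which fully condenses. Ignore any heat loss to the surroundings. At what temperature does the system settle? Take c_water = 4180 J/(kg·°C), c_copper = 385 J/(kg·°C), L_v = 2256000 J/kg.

T_f ≈ 23.6 °C

Let T be the final temperature. ΣQ_i = 0:
condense steam: −0.03063×2256000 = −69101
  condensate cools 100→T: 0.03063×4180×(T − 100) = 128.03(T − 100)
  original water: 6600.2(T − 11.82)
  cup: 89.94(T − 11.82)
6818.2 T = 69101 + 12803 + 79078 = 160982
T ≈ 23.61 °C, under the boiling point, so the assumption holds.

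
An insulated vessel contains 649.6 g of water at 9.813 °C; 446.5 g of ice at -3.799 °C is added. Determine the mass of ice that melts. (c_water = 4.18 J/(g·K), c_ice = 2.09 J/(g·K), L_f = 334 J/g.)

m_melted ≈ 69.2 g

Water can give up m c ΔT = 649.6·4.18·9.813 = 26646 J before reaching 0 °C.
Of that, 446.5·2.09·3.799 = 3545.2 J goes to bring the ice to 0 °C, leaving 23100 J.
Melting all 446.5 g of ice would need 446.5·334 = 149131 J.
That's not enough to melt it all — equilibrium is at 0 °C with ice remaining.
Mass melted = 23100/334 ≈ 69.16 g.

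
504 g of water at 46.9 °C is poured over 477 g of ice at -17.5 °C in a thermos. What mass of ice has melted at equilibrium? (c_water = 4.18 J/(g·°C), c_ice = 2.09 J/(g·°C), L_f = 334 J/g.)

m_melted ≈ 244 g

Cooling the water to 0 °C releases 504·4.18·46.9 = 98805 J.
Of that, 477·2.09·17.5 = 17446 J goes to bring the ice to 0 °C, leaving 81359 J.
Fully melting the ice requires m_ice L_f = 477·334 = 159318 J.
Since 81359 < 159318 J, not all the ice melts; equilibrium is at 0 °C.
m_melted·334 = 81359  ⇒  m_melted ≈ 243.6 g.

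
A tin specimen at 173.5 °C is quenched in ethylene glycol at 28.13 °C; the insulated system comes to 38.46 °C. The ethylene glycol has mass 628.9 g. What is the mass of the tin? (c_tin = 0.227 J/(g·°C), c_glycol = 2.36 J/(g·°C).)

|Q_tin| = |Q_glycol|:
m·0.227·(173.5 − 38.46) = 628.9·2.36·(38.46 − 28.13)
30.65 m = 15332  ⇒  m ≈ 500.2 g

m ≈ 500 g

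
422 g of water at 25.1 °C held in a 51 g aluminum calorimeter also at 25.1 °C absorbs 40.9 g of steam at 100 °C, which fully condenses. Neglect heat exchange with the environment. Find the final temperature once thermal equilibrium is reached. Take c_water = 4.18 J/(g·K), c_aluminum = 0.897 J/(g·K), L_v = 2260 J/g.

T_f ≈ 78.2 °C

Energy conservation, ΣQ = 0:
steam→water at 100 °C releases m L_v = 40.9×2260 = 92434; condensed water 100 °C→T: 170.96(T − 100); original water: 1764(T − 25.1); aluminum cup: 51×0.897×(T − 25.1) = 45.75(T − 25.1)
1980.7 T = 92434 + 17096 + 45424 = 154954
T ≈ 78.23 °C — below 100 °C, confirming all the steam condensed.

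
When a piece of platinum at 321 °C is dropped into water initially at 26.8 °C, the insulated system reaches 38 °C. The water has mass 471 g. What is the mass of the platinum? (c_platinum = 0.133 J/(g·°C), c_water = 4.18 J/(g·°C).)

Heat gained plus heat lost sum to zero:
m·0.133·(38 − 321) + 471·4.18·(38 − 26.8) = 0
-37.64 m = -22050
m = -22050/-37.64 ≈ 585.8 g

m ≈ 586 g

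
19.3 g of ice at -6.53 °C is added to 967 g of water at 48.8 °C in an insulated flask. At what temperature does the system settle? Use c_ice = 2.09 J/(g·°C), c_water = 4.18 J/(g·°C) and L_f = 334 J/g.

T_f ≈ 46.2 °C

Let T be the final temperature. ΣQ_i = 0:
ice -6.53→0 °C: 19.3×2.09×6.53 = 263.4
  latent heat to melt: 19.3×334 = 6446.2
  meltwater 0→T: 19.3×4.18×T = 80.67 T
  water: 4042.1(T − 48.8)
4122.7 T = 197253 − 6709.6 = 190543
T ≈ 46.22 °C. Since T > 0 °C, the all-ice-melts assumption holds.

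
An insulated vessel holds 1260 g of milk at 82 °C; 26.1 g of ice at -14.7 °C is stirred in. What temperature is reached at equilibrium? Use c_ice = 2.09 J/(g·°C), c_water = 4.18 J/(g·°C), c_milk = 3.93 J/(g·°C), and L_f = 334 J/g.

T_f ≈ 78.4 °C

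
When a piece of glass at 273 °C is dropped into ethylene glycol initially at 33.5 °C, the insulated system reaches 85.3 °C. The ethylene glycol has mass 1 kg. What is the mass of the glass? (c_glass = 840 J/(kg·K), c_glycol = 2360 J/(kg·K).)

m ≈ 0.775 kg

Setting the total heat transfer to zero:
m·840·(85.3 − 273) + 1·2360·(85.3 − 33.5) = 0
-157668 m = -122248
m = -122248/-157668 ≈ 0.7754 kg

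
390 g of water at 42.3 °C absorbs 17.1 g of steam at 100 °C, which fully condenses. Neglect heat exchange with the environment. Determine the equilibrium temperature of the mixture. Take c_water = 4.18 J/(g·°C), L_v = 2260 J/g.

Energy balance with sensible and latent terms:
latent heat released on condensation: 17.1×2260 = 38646; condensed water 100 °C→T: 71.48(T − 100); water warms: 390×4.18×(T − 42.3) = 1630.2(T − 42.3)
1701.7 T = 38646 + 7147.8 + 68957 = 114751
T ≈ 67.43 °C (< 100 °C, so full condensation is consistent).

T_f ≈ 67.4 °C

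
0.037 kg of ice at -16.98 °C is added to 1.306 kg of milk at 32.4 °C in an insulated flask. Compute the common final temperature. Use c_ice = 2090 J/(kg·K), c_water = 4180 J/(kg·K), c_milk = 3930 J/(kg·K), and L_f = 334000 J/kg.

T_f ≈ 28.9 °C

Energy balance with sensible and latent terms:
ice -16.98→0 °C: 0.037·2090·16.98 = 1313.1
  fusion: m_ice L_f = 0.037·334000 = 12358
  warm the meltwater: 154.66 T
  milk: 5132.6(T − 32.4)
5287.2 T = 166296 − 13671 = 152625
T ≈ 28.87 °C (positive, so assuming full melt was valid).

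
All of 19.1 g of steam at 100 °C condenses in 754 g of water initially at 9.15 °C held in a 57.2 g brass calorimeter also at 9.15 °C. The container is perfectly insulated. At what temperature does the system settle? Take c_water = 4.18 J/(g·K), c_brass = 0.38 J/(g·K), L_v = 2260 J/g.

Heat gained plus heat lost sum to zero:
latent heat released on condensation: 19.1·2260 = 43166
  condensate cools 100→T: 19.1·4.18·(T − 100) = 79.84(T − 100)
  water warms: 754·4.18·(T − 9.15) = 3151.7(T − 9.15)
  cup: 21.74(T − 9.15)
3253.3 T = 43166 + 7983.8 + 29037 = 80187
T ≈ 24.65 °C, under the boiling point, so the assumption holds.

T_f ≈ 24.6 °C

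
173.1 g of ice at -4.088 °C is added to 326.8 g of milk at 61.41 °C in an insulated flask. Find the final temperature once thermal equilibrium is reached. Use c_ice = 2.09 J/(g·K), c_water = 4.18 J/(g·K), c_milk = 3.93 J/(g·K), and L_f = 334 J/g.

Heat gained plus heat lost sum to zero:
ice -4.088→0 °C: 173.1·2.09·4.088 = 1479
  fusion: m_ice L_f = 173.1·334 = 57815
  warm the meltwater: 723.56 T
  milk: 1284.3(T − 61.41)
2007.9 T = 78870 − 59294 = 19576
T ≈ 9.75 °C. Since T > 0 °C, the all-ice-melts assumption holds.

T_f ≈ 9.7 °C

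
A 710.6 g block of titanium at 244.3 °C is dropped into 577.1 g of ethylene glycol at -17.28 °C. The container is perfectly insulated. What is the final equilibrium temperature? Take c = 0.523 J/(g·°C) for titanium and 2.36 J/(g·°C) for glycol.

|Q_titanium| = |Q_glycol|:
710.6×0.523×(244.3 − T) = 577.1×2.36×(T − (-17.28))
371.64(244.3 − T) = 1362(T − (-17.28))
1733.6 T = 67258  ⇒  T ≈ 38.80 °C

T_f ≈ 38.8 °C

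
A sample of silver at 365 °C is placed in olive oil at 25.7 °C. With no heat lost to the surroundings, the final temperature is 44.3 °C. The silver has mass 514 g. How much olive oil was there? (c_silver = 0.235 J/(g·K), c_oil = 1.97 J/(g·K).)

m ≈ 1060 g

|Q_silver| = |Q_oil|:
514·0.235·(365 − 44.3) = m·1.97·(44.3 − 25.7)
36.64 m = 38737  ⇒  m ≈ 1057 g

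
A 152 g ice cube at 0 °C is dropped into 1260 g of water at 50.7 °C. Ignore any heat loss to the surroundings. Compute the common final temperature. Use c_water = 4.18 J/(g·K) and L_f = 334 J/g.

Heat gained plus heat lost sum to zero:
fusion: m_ice L_f = 152×334 = 50768
  warm the meltwater: 635.36 T
  water: 5266.8(T − 50.7)
5902.2 T = 267027 − 50768 = 216259
T ≈ 36.64 °C — above 0 °C, consistent with complete melting.

T_f ≈ 36.6 °C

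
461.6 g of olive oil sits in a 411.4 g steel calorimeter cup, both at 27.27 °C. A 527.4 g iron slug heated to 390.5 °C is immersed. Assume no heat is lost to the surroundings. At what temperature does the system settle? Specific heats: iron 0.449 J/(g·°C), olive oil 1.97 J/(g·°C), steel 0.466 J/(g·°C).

T_f ≈ 91.6 °C

Conservation of energy gives ΣQ = 0:
527.4*0.449*(T − 390.5) + 461.6*1.97*(T − 27.27) + 411.4*0.466*(T − 27.27) = 0
(236.8 + 909.35 + 191.71) T = 236.8*390.5 + 909.35*27.27 + 191.71*27.27
T ≈ 91.56 °C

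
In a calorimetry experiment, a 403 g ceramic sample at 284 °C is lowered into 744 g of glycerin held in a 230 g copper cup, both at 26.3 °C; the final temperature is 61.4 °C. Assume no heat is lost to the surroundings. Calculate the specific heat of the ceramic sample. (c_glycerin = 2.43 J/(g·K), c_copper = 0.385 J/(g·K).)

Conservation of energy gives ΣQ = 0:
403·c·(61.4 − 284) + 744·2.43·(61.4 − 26.3) + 230·0.385·(61.4 − 26.3) = 0
-89708 c = -66566
c = -66566/-89708 ≈ 0.742 J/(g·K)

c ≈ 0.742 J/(g·K)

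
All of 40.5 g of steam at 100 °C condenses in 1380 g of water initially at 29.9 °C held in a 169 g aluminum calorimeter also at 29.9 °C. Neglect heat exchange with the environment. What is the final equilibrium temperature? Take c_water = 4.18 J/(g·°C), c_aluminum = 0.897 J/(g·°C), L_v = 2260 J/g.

Heat gained plus heat lost sum to zero:
steam→water at 100 °C releases m L_v = 40.5×2260 = 91530
  condensate cools 100→T: 40.5×4.18×(T − 100) = 169.29(T − 100)
  water warms: 1380×4.18×(T − 29.9) = 5768.4(T − 29.9)
  cup: 151.59(T − 29.9)
6089.3 T = 91530 + 16929 + 177008 = 285467
T ≈ 46.88 °C — below 100 °C, confirming all the steam condensed.

T_f ≈ 46.9 °C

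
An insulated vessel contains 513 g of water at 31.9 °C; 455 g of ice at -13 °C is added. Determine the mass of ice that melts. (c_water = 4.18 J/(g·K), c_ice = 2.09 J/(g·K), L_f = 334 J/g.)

Water can give up m c ΔT = 513×4.18×31.9 = 68404 J before reaching 0 °C.
Of that, 455×2.09×13 = 12362 J goes to bring the ice to 0 °C, leaving 56042 J.
To melt every bit of ice: 455×334 = 151970 J.
56042 J < 151970 J, so only part of the ice melts and the system sits at 0 °C.
m_melt = 56042 / L_f = 167.8 g.

m_melted ≈ 168 g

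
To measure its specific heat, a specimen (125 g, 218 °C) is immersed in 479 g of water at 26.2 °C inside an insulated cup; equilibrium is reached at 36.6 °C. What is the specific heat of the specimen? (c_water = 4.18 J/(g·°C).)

m_s c (T_s − T_f) = m_water c_water (T_f − T_0):
125·c·(218 − 36.6) = 479·4.18·(36.6 − 26.2)
22675 c = 20823  ⇒  c ≈ 0.9183 J/(g·°C)

c ≈ 0.918 J/(g·°C)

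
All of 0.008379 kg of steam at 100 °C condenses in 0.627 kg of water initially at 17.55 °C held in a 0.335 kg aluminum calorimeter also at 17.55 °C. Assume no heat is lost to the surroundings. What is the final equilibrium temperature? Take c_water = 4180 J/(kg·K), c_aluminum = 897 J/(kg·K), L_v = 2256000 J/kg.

T_f ≈ 24.9 °C

Conservation of energy gives ΣQ = 0:
latent heat released on condensation: 0.008379·2256000 = 18903; condensed water 100 °C→T: 35.02(T − 100); original water: 2620.9(T − 17.55); cup: 300.5(T − 17.55)
2956.4 T = 18903 + 3502.4 + 51270 = 73675
T ≈ 24.92 °C (< 100 °C, so full condensation is consistent).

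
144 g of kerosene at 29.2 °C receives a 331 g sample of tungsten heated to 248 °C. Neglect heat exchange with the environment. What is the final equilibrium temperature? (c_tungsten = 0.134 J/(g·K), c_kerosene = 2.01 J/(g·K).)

T_f is the heat-capacity-weighted average of the initial temperatures:
T_f = (44.35×248 + 289.44×29.2) / (44.35 + 289.44)
    = 19451 / 333.79 ≈ 58.27 °C

T_f ≈ 58.3 °C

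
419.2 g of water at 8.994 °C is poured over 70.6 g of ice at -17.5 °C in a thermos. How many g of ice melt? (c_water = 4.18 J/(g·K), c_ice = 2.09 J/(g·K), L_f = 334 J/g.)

m_melted ≈ 39.5 g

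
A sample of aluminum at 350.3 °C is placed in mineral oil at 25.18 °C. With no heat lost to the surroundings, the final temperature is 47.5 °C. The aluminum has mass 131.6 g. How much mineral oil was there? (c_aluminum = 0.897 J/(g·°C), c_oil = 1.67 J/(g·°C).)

m ≈ 959 g

Let T be the final temperature. ΣQ_i = 0:
131.6·0.897·(47.5 − 350.3) + m·1.67·(47.5 − 25.18) = 0
37.27 m = 35744
m = 35744/37.27 ≈ 958.9 g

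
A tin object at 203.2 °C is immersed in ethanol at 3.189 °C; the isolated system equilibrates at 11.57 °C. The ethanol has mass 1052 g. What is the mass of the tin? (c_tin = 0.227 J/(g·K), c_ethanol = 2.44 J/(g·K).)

Conservation of energy gives ΣQ = 0:
m×0.227×(11.57 − 203.2) + 1052×2.44×(11.57 − 3.189) = 0
-43.5 m = -21513
m = -21513/-43.5 ≈ 494.6 g

m ≈ 495 g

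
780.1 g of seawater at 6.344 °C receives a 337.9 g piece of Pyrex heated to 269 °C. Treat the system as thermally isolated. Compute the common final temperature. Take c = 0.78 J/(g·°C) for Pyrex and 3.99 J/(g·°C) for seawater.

T_f is the heat-capacity-weighted average of the initial temperatures:
T_f = (263.56*269 + 3112.6*6.344) / (263.56 + 3112.6)
    = 90645 / 3376.2 ≈ 26.85 °C

T_f ≈ 26.8 °C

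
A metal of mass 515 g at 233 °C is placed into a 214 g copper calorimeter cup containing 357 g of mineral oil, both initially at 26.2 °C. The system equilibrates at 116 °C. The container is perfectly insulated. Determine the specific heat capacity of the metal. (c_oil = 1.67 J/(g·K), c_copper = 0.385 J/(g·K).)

c ≈ 1.01 J/(g·K)

Net heat exchanged in the isolated system is zero:
515×c×(116 − 233) + 357×1.67×(116 − 26.2) + 214×0.385×(116 − 26.2) = 0
-60255 c = -60936
c = -60936/-60255 ≈ 1.011 J/(g·K)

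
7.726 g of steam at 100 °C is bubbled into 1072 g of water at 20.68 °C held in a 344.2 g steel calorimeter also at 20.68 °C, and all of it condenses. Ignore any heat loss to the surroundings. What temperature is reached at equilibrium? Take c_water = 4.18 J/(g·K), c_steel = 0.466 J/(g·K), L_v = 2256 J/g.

Energy conservation, ΣQ = 0:
steam→water at 100 °C releases m L_v = 7.726·2256 = 17430
  condensate cools 100→T: 7.726·4.18·(T − 100) = 32.29(T − 100)
  original water: 4481(T − 20.68)
  cup: 160.4(T − 20.68)
4673.7 T = 17430 + 3229.5 + 95983 = 116643
T ≈ 24.96 °C (< 100 °C, so full condensation is consistent).

T_f ≈ 25.0 °C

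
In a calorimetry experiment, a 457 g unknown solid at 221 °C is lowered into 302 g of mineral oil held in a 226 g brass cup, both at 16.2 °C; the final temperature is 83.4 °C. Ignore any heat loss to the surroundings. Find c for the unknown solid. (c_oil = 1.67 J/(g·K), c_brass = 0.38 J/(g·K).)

c ≈ 0.631 J/(g·K)

Net heat exchanged in the isolated system is zero:
457·c·(83.4 − 221) + 302·1.67·(83.4 − 16.2) + 226·0.38·(83.4 − 16.2) = 0
-62883 c = -39663
c = -39663/-62883 ≈ 0.6307 J/(g·K)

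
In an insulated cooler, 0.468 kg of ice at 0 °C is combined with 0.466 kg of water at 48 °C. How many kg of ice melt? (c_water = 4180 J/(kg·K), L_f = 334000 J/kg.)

m_melted ≈ 0.28 kg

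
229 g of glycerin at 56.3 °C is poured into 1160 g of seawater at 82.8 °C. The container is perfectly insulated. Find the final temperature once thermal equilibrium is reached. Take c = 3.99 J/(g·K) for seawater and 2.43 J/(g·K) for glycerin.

Net heat exchanged in the isolated system is zero:
1160*3.99*(T − 82.8) + 229*2.43*(T − 56.3) = 0
4628.4(T − 82.8) + 556.47(T − 56.3) = 0
(4628.4 + 556.47) T = 4628.4*82.8 + 556.47*56.3
T = 414561/5184.9 ≈ 79.96 °C

T_f ≈ 80.0 °C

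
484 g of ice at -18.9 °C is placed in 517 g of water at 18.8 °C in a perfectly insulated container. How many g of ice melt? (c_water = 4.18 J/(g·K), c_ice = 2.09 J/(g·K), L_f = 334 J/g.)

Heat available from the water dropping to 0 °C: 517×4.18×18.8 = 40628 J.
Of that, 484×2.09×18.9 = 19118 J goes to bring the ice to 0 °C, leaving 21509 J.
Melting all 484 g of ice would need 484×334 = 161656 J.
21509 J < 161656 J, so only part of the ice melts and the system sits at 0 °C.
m_melted×334 = 21509  ⇒  m_melted ≈ 64.4 g.

m_melted ≈ 64.4 g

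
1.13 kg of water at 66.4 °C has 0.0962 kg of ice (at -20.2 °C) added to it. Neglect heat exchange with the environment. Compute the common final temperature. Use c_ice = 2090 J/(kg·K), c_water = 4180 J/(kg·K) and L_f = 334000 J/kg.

Energy balance with sensible and latent terms:
warm ice to 0 °C: 0.0962·2090·(0 − (-20.2)) = 4061.4; fusion: m_ice L_f = 0.0962·334000 = 32131; meltwater 0→T: 0.0962·4180·T = 402.12 T; water cools: 1.13·4180·(T − 66.4) = 4723.4(T − 66.4)
5125.5 T = 313634 − 36192 = 277442
T ≈ 54.13 °C — above 0 °C, consistent with complete melting.

T_f ≈ 54.1 °C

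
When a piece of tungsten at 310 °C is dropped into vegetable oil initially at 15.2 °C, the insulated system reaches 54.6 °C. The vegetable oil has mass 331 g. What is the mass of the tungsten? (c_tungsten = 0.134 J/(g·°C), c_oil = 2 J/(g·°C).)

m ≈ 762 g

Setting the total heat transfer to zero:
m·0.134·(54.6 − 310) + 331·2·(54.6 − 15.2) = 0
-34.22 m = -26083
m = -26083/-34.22 ≈ 762.1 g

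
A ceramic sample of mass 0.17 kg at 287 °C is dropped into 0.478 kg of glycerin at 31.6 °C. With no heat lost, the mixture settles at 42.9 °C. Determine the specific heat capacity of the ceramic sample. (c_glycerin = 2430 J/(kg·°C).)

c ≈ 316 J/(kg·°C)

Heat lost by the ceramic sample = heat gained by the glycerin:
0.17×c×(287 − 42.9) = 0.478×2430×(42.9 − 31.6)
41.5 c = 13125  ⇒  c ≈ 316.3 J/(kg·°C)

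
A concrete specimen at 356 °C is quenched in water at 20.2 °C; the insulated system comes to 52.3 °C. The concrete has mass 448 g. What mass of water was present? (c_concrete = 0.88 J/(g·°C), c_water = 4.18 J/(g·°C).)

Heat lost by the concrete = heat gained by the water:
448·0.88·(356 − 52.3) = m·4.18·(52.3 − 20.2)
134.18 m = 119731  ⇒  m ≈ 892.3 g

m ≈ 892 g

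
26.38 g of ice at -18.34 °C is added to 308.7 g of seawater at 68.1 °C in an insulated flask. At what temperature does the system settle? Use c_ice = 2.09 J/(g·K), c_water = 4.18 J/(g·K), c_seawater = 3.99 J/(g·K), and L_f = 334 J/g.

T_f ≈ 55.2 °C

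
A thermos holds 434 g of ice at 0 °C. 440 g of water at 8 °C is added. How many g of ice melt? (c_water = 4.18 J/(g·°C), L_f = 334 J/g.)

Heat available from the water dropping to 0 °C: 440×4.18×8 = 14714 J.
Melting all 434 g of ice would need 434×334 = 144956 J.
That's not enough to melt it all — equilibrium is at 0 °C with ice remaining.
Mass melted = 14714/334 ≈ 44.05 g.

m_melted ≈ 44.1 g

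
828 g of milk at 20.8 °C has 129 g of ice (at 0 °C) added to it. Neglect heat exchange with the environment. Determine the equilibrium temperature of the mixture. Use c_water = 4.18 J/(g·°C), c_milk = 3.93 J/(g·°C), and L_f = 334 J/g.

T_f ≈ 6.5 °C

Sum of m c ΔT and latent-heat terms is zero:
melt ice: 129×334 = 43086; meltwater 0→T: 129×4.18×T = 539.22 T; milk cools: 828×3.93×(T − 20.8) = 3254(T − 20.8)
3793.3 T = 67684 − 43086 = 24598
T ≈ 6.48 °C (positive, so assuming full melt was valid).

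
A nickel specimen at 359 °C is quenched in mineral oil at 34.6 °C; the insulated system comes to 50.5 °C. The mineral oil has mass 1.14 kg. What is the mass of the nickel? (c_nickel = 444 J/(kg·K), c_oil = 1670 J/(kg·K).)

m ≈ 0.221 kg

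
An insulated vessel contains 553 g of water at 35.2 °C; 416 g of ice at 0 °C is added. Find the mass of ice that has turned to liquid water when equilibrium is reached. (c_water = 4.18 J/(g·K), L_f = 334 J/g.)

m_melted ≈ 244 g

Heat available from the water dropping to 0 °C: 553·4.18·35.2 = 81366 J.
To melt every bit of ice: 416·334 = 138944 J.
Since 81366 < 138944 J, not all the ice melts; equilibrium is at 0 °C.
m_melt = 81366 / L_f = 243.6 g.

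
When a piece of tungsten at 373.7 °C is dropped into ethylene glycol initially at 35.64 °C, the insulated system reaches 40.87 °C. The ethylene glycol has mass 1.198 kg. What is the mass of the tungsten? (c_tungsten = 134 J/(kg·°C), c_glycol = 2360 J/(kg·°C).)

Heat lost by the tungsten = heat gained by the glycol:
m·134·(373.7 − 40.87) = 1.198·2360·(40.87 − 35.64)
44599 m = 14787  ⇒  m ≈ 0.3315 kg

m ≈ 0.332 kg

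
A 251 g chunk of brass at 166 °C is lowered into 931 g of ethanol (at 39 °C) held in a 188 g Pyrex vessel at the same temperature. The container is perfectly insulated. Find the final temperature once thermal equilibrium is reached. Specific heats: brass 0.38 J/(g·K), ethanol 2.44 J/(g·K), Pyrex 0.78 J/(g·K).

Energy conservation, ΣQ = 0:
251*0.38*(T − 166) + 931*2.44*(T − 39) + 188*0.78*(T − 39) = 0
95.38(T − 166) + 2271.6(T − 39) + 146.64(T − 39) = 0
(95.38 + 2271.6 + 146.64) T = 95.38*166 + 2271.6*39 + 146.64*39
T = 110146/2513.7 ≈ 43.82 °C

T_f ≈ 43.8 °C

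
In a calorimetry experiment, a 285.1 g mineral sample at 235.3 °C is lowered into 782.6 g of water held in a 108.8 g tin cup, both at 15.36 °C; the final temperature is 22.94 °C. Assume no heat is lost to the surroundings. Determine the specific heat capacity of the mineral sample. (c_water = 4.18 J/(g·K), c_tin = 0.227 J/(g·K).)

c ≈ 0.413 J/(g·K)

Net heat exchanged in the isolated system is zero:
285.1×c×(22.94 − 235.3) + 782.6×4.18×(22.94 − 15.36) + 108.8×0.227×(22.94 − 15.36) = 0
-60544 c = -24983
c = -24983/-60544 ≈ 0.4127 J/(g·K)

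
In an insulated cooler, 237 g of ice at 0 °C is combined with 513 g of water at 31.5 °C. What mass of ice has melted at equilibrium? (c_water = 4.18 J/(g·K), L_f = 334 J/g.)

m_melted ≈ 202 g

Heat available from the water dropping to 0 °C: 513·4.18·31.5 = 67547 J.
To melt every bit of ice: 237·334 = 79158 J.
That's not enough to melt it all — equilibrium is at 0 °C with ice remaining.
m_melted·334 = 67547  ⇒  m_melted ≈ 202.2 g.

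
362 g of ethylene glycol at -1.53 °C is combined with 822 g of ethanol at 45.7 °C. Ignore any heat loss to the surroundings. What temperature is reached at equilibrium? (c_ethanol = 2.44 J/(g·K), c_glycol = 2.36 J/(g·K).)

T_f ≈ 31.6 °C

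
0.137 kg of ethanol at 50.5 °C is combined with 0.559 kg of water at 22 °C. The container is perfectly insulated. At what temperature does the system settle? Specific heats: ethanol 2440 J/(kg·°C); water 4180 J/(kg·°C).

T_f ≈ 25.6 °C

With ΣQ=0 the equilibrium temperature is the m·c-weighted mean:
T_f = (334.28*50.5 + 2336.6*22) / (334.28 + 2336.6)
    = 68287 / 2670.9 ≈ 25.57 °C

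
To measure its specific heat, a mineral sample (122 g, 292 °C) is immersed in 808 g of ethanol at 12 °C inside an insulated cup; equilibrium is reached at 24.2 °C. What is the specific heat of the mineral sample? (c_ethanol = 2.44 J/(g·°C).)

c ≈ 0.736 J/(g·°C)

Heat gained plus heat lost sum to zero:
122×c×(24.2 − 292) + 808×2.44×(24.2 − 12) = 0
-32672 c = -24053
c = -24053/-32672 ≈ 0.7362 J/(g·°C)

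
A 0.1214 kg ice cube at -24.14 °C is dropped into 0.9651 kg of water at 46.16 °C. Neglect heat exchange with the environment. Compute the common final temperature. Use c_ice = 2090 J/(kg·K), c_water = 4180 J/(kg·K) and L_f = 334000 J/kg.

T_f ≈ 30.7 °C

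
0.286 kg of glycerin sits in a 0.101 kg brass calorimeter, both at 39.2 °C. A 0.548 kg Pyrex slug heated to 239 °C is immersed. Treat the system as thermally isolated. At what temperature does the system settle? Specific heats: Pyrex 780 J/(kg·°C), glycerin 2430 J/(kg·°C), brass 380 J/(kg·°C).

Setting the total heat transfer to zero:
0.548×780×(T − 239) + 0.286×2430×(T − 39.2) + 0.101×380×(T − 39.2) = 0
1160.8 T = 130906
T ≈ 112.77 °C

T_f ≈ 112.8 °C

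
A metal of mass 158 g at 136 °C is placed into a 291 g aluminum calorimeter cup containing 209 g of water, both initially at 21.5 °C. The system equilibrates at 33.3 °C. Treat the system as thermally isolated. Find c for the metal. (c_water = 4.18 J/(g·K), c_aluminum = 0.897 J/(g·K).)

Conservation of energy gives ΣQ = 0:
158·c·(33.3 − 136) + 209·4.18·(33.3 − 21.5) + 291·0.897·(33.3 − 21.5) = 0
-16227 c = -13389
c = -13389/-16227 ≈ 0.8251 J/(g·K)

c ≈ 0.825 J/(g·K)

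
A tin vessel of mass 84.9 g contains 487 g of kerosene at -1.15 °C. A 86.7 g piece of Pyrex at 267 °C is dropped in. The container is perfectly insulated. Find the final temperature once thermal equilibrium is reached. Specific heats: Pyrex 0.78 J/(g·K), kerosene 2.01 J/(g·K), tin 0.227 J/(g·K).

Setting the total heat transfer to zero:
86.7*0.78*(T − 267) + 487*2.01*(T − (-1.15)) + 84.9*0.227*(T − (-1.15)) = 0
67.63(T − 267) + 978.87(T − (-1.15)) + 19.27(T − (-1.15)) = 0
(67.63 + 978.87 + 19.27) T = 67.63*267 + 978.87*(-1.15) + 19.27*(-1.15)
T = 16908 / 1065.8 = 15.9 °C

T_f ≈ 15.9 °C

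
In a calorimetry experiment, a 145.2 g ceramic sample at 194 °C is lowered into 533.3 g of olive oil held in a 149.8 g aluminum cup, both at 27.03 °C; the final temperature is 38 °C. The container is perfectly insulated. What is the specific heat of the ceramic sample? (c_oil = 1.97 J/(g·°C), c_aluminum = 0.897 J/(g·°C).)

Setting the total heat transfer to zero:
145.2·c·(38 − 194) + 533.3·1.97·(38 − 27.03) + 149.8·0.897·(38 − 27.03) = 0
-22651 c = -12999
c = -12999/-22651 ≈ 0.5739 J/(g·°C)

c ≈ 0.574 J/(g·°C)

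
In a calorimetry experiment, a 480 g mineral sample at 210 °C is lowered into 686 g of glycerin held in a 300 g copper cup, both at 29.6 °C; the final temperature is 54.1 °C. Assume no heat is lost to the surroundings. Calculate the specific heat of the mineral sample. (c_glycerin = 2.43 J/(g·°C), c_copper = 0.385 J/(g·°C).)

c ≈ 0.584 J/(g·°C)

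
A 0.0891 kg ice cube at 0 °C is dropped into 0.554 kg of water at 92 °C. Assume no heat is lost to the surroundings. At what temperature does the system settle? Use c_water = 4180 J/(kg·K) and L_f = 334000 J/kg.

T_f ≈ 68.2 °C

Setting the total heat transfer to zero:
melt ice: 0.0891·334000 = 29759
  meltwater 0→T: 0.0891·4180·T = 372.44 T
  water: 2315.7(T − 92)
2688.2 T = 213046 − 29759 = 183287
T ≈ 68.18 °C. Since T > 0 °C, the all-ice-melts assumption holds.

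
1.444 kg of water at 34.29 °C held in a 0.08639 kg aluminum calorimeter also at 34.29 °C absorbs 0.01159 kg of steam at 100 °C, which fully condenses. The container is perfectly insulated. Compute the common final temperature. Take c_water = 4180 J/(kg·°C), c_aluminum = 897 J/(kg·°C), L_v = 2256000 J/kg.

Taking heat into each body as positive, Σ m c ΔT = 0:
latent heat released on condensation: 0.01159·2256000 = 26147; condensed water 100 °C→T: 48.45(T − 100); original water: 6035.9(T − 34.29); aluminum cup: 0.08639·897·(T − 34.29) = 77.49(T − 34.29)
6161.9 T = 26147 + 4844.6 + 209629 = 240621
T ≈ 39.05 °C, under the boiling point, so the assumption holds.

T_f ≈ 39.0 °C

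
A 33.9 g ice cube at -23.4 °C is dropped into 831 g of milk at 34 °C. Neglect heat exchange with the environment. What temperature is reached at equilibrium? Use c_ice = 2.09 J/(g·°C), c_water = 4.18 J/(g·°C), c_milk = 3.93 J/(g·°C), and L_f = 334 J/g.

Net heat exchanged in the isolated system is zero:
warm ice to 0 °C: 33.9·2.09·(0 − (-23.4)) = 1657.9
  fusion: m_ice L_f = 33.9·334 = 11323
  meltwater 0→T: 33.9·4.18·T = 141.7 T
  milk cools: 831·3.93·(T − 34) = 3265.8(T − 34)
3407.5 T = 111038 − 12981 = 98058
T ≈ 28.78 °C — above 0 °C, consistent with complete melting.

T_f ≈ 28.8 °C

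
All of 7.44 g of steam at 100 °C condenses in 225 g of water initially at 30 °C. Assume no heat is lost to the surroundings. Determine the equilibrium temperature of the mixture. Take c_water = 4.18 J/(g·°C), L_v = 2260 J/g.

T_f ≈ 49.5 °C

Setting the total heat transfer to zero:
steam→water at 100 °C releases m L_v = 7.44×2260 = 16814
  condensed water 100 °C→T: 31.1(T − 100)
  water warms: 225×4.18×(T − 30) = 940.5(T − 30)
971.6 T = 16814 + 3109.9 + 28215 = 48139
T ≈ 49.55 °C — below 100 °C, confirming all the steam condensed.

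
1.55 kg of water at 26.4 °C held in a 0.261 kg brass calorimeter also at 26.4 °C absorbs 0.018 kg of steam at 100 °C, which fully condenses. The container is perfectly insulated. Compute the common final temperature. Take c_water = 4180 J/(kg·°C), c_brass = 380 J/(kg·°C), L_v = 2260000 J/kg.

T_f ≈ 33.3 °C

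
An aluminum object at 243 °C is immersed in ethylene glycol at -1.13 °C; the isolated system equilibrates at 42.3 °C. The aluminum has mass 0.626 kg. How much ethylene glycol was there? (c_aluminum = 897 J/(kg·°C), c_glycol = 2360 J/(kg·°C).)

m ≈ 1.1 kg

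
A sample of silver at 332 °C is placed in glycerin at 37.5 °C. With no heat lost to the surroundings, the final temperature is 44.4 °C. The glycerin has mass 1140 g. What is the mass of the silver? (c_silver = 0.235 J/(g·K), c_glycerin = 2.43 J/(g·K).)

m ≈ 283 g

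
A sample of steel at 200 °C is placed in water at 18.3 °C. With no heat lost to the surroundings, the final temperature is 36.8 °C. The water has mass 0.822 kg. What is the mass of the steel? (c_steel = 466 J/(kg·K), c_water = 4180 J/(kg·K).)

m ≈ 0.836 kg

Conservation of energy gives ΣQ = 0:
m·466·(36.8 − 200) + 0.822·4180·(36.8 − 18.3) = 0
-76051 m = -63565
m = -63565/-76051 ≈ 0.8358 kg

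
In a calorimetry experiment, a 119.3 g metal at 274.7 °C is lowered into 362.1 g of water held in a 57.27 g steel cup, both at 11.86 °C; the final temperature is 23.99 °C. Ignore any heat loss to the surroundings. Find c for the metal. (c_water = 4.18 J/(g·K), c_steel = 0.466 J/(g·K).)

Net heat exchanged in the isolated system is zero:
119.3×c×(23.99 − 274.7) + 362.1×4.18×(23.99 − 11.86) + 57.27×0.466×(23.99 − 11.86) = 0
-29910 c = -18683
c = -18683/-29910 ≈ 0.6247 J/(g·K)

c ≈ 0.625 J/(g·K)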